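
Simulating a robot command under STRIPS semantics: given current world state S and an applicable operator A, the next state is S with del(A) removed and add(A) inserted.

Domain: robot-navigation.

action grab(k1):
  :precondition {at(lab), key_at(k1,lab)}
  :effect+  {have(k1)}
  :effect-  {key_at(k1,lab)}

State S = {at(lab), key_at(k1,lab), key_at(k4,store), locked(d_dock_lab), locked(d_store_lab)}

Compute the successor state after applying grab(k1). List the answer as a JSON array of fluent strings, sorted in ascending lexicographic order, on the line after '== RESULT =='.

Compute (S \ del) ∪ add:
  pre ⊆ S: {at(lab), key_at(k1,lab)} ⊆ S  — applicable
  S \ del = {at(lab), key_at(k4,store), locked(d_dock_lab), locked(d_store_lab)}
  ∪ add   = {at(lab), have(k1), key_at(k4,store), locked(d_dock_lab), locked(d_store_lab)}

== RESULT ==
["at(lab)", "have(k1)", "key_at(k4,store)", "locked(d_dock_lab)", "locked(d_store_lab)"]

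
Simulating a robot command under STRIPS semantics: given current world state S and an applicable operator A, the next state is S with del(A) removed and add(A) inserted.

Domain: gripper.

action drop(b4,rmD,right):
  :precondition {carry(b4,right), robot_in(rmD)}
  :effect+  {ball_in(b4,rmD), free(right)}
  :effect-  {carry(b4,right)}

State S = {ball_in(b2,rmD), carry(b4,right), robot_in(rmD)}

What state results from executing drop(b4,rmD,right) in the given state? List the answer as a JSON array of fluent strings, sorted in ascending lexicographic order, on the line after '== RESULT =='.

Progress:
  pre ⊆ S: {carry(b4,right), robot_in(rmD)} ⊆ S  — applicable
  S \ del = {ball_in(b2,rmD), robot_in(rmD)}
  ∪ add   = {ball_in(b2,rmD), ball_in(b4,rmD), free(right), robot_in(rmD)}

== RESULT ==
["ball_in(b2,rmD)", "ball_in(b4,rmD)", "free(right)", "robot_in(rmD)"]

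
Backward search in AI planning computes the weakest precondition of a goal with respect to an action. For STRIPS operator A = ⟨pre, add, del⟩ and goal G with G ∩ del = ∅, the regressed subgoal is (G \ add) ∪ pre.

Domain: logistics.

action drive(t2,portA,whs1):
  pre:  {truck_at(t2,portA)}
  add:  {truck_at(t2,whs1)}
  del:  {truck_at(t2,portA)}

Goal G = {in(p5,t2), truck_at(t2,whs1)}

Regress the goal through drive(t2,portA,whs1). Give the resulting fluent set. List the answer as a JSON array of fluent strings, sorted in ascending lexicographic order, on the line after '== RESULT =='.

Regress:
  G ∩ del = {}  (empty — regression defined)
  G \ add = {in(p5,t2), truck_at(t2,whs1)} \ {truck_at(t2,whs1)} = {in(p5,t2)}
  ∪ pre   = {in(p5,t2)} ∪ {truck_at(t2,portA)}
          = {in(p5,t2), truck_at(t2,portA)}

== RESULT ==
["in(p5,t2)", "truck_at(t2,portA)"]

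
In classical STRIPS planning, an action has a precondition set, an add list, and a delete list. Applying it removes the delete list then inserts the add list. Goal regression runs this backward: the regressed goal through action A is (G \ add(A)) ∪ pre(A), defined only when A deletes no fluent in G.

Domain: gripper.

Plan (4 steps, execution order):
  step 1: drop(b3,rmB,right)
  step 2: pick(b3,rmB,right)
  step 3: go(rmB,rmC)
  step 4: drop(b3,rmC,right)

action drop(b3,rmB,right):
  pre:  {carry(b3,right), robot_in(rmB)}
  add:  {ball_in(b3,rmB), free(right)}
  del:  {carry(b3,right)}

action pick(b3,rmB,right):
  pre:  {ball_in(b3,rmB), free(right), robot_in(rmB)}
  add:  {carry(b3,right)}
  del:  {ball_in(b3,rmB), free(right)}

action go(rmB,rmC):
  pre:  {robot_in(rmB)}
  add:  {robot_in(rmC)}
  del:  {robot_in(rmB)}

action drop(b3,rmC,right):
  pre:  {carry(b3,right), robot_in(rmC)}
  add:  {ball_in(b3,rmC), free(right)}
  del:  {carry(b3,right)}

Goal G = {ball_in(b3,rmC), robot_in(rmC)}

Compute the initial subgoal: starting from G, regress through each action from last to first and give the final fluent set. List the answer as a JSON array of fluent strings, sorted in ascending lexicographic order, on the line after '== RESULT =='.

Work backward from the goal:
  through step 4 (drop(b3,rmC,right)): drop {ball_in(b3,rmC)}, keep {robot_in(rmC)}, require {carry(b3,right), robot_in(rmC)}
    → {carry(b3,right), robot_in(rmC)}
  through step 3 (go(rmB,rmC)): drop {robot_in(rmC)}, keep {carry(b3,right)}, require {robot_in(rmB)}
    → {carry(b3,right), robot_in(rmB)}
  through step 2 (pick(b3,rmB,right)): drop {carry(b3,right)}, keep {robot_in(rmB)}, require {ball_in(b3,rmB), free(right), robot_in(rmB)}
    → {ball_in(b3,rmB), free(right), robot_in(rmB)}
  through step 1 (drop(b3,rmB,right)): drop {ball_in(b3,rmB), free(right)}, keep {robot_in(rmB)}, require {carry(b3,right), robot_in(rmB)}
    → {carry(b3,right), robot_in(rmB)}

== RESULT ==
["carry(b3,right)", "robot_in(rmB)"]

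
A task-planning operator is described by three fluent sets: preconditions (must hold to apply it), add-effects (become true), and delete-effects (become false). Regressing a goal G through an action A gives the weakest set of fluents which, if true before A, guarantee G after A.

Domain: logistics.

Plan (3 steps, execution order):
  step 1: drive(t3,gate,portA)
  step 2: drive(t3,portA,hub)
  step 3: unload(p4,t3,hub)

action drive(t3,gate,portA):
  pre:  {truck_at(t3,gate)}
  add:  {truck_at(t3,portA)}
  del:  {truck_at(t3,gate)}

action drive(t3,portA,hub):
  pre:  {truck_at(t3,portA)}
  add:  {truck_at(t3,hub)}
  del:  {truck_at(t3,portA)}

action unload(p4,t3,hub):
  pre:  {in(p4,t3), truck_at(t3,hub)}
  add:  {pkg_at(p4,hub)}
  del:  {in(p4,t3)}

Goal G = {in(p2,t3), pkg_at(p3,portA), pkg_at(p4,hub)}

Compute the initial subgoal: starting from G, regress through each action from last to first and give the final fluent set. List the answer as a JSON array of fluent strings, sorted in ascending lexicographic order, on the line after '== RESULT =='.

Regress step by step:
  through step 3 (unload(p4,t3,hub)): drop {pkg_at(p4,hub)}, keep {in(p2,t3), pkg_at(p3,portA)}, require {in(p4,t3), truck_at(t3,hub)}
    → {in(p2,t3), in(p4,t3), pkg_at(p3,portA), truck_at(t3,hub)}
  through step 2 (drive(t3,portA,hub)): drop {truck_at(t3,hub)}, keep {in(p2,t3), in(p4,t3), pkg_at(p3,portA)}, require {truck_at(t3,portA)}
    → {in(p2,t3), in(p4,t3), pkg_at(p3,portA), truck_at(t3,portA)}
  through step 1 (drive(t3,gate,portA)): drop {truck_at(t3,portA)}, keep {in(p2,t3), in(p4,t3), pkg_at(p3,portA)}, require {truck_at(t3,gate)}
    → {in(p2,t3), in(p4,t3), pkg_at(p3,portA), truck_at(t3,gate)}

== RESULT ==
["in(p2,t3)", "in(p4,t3)", "pkg_at(p3,portA)", "truck_at(t3,gate)"]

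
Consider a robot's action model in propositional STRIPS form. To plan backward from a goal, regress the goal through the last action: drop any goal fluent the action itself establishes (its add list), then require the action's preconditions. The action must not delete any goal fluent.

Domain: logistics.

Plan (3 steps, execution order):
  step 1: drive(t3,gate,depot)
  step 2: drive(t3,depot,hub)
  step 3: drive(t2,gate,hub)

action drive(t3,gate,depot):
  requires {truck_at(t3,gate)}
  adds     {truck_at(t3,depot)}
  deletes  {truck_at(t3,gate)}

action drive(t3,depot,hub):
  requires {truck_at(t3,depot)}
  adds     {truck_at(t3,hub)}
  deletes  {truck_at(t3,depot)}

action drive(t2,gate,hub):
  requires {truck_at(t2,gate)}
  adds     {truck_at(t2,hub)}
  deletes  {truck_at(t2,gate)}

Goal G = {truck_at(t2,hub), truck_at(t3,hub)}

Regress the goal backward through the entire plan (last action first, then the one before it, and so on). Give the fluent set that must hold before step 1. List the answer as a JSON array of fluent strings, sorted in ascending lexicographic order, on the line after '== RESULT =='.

Work backward from the goal:
  through step 3 (drive(t2,gate,hub)): drop {truck_at(t2,hub)}, keep {truck_at(t3,hub)}, require {truck_at(t2,gate)}
    → {truck_at(t2,gate), truck_at(t3,hub)}
  through step 2 (drive(t3,depot,hub)): drop {truck_at(t3,hub)}, keep {truck_at(t2,gate)}, require {truck_at(t3,depot)}
    → {truck_at(t2,gate), truck_at(t3,depot)}
  through step 1 (drive(t3,gate,depot)): drop {truck_at(t3,depot)}, keep {truck_at(t2,gate)}, require {truck_at(t3,gate)}
    → {truck_at(t2,gate), truck_at(t3,gate)}

== RESULT ==
["truck_at(t2,gate)", "truck_at(t3,gate)"]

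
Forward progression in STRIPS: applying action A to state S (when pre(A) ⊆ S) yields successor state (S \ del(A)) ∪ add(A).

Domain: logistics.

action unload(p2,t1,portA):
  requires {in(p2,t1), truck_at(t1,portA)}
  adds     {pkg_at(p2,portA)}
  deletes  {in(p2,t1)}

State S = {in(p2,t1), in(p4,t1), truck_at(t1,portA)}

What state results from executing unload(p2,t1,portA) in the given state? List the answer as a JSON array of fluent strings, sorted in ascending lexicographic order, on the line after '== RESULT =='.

Progress:
  pre ⊆ S: {in(p2,t1), truck_at(t1,portA)} ⊆ S  — applicable
  S \ del = {in(p4,t1), truck_at(t1,portA)}
  ∪ add   = {in(p4,t1), pkg_at(p2,portA), truck_at(t1,portA)}

== RESULT ==
["in(p4,t1)", "pkg_at(p2,portA)", "truck_at(t1,portA)"]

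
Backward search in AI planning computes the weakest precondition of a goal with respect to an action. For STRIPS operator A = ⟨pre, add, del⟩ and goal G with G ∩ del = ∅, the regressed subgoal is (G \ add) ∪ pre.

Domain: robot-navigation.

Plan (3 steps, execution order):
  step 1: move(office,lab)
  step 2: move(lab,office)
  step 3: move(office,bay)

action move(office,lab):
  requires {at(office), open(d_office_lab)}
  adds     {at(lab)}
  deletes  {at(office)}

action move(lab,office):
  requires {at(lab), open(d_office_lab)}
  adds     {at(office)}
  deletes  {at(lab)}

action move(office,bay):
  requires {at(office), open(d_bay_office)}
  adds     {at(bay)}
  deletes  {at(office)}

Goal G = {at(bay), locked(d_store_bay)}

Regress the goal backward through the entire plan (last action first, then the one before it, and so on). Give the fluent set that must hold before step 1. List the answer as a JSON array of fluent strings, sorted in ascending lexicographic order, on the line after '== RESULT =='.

Regress step by step:
  through step 3 (move(office,bay)): drop {at(bay)}, keep {locked(d_store_bay)}, require {at(office), open(d_bay_office)}
    → {at(office), locked(d_store_bay), open(d_bay_office)}
  through step 2 (move(lab,office)): drop {at(office)}, keep {locked(d_store_bay), open(d_bay_office)}, require {at(lab), open(d_office_lab)}
    → {at(lab), locked(d_store_bay), open(d_bay_office), open(d_office_lab)}
  through step 1 (move(office,lab)): drop {at(lab)}, keep {locked(d_store_bay), open(d_bay_office), open(d_office_lab)}, require {at(office), open(d_office_lab)}
    → {at(office), locked(d_store_bay), open(d_bay_office), open(d_office_lab)}

== RESULT ==
["at(office)", "locked(d_store_bay)", "open(d_bay_office)", "open(d_office_lab)"]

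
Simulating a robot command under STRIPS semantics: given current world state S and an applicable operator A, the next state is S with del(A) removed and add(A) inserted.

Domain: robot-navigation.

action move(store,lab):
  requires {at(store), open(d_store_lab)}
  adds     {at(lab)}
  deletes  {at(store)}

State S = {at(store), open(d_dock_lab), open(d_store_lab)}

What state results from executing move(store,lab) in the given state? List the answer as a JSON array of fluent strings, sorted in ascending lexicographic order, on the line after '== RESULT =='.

Compute (S \ del) ∪ add:
  pre ⊆ S: {at(store), open(d_store_lab)} ⊆ S  — applicable
  S \ del = {open(d_dock_lab), open(d_store_lab)}
  ∪ add   = {at(lab), open(d_dock_lab), open(d_store_lab)}

== RESULT ==
["at(lab)", "open(d_dock_lab)", "open(d_store_lab)"]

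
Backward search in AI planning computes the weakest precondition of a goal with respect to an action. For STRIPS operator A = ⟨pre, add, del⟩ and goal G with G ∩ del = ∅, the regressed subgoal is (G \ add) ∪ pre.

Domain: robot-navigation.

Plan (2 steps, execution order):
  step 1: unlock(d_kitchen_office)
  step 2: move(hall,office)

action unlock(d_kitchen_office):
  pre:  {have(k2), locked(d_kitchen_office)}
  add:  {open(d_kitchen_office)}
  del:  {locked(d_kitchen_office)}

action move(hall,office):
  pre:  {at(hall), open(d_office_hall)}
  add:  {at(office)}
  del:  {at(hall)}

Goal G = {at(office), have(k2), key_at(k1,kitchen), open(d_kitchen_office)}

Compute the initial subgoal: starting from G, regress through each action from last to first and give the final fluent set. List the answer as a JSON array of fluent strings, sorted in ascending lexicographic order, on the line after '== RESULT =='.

Work backward from the goal:
  through step 2 (move(hall,office)): drop {at(office)}, keep {have(k2), key_at(k1,kitchen), open(d_kitchen_office)}, require {at(hall), open(d_office_hall)}
    → {at(hall), have(k2), key_at(k1,kitchen), open(d_kitchen_office), open(d_office_hall)}
  through step 1 (unlock(d_kitchen_office)): drop {open(d_kitchen_office)}, keep {at(hall), have(k2), key_at(k1,kitchen), open(d_office_hall)}, require {have(k2), locked(d_kitchen_office)}
    → {at(hall), have(k2), key_at(k1,kitchen), locked(d_kitchen_office), open(d_office_hall)}

== RESULT ==
["at(hall)", "have(k2)", "key_at(k1,kitchen)", "locked(d_kitchen_office)", "open(d_office_hall)"]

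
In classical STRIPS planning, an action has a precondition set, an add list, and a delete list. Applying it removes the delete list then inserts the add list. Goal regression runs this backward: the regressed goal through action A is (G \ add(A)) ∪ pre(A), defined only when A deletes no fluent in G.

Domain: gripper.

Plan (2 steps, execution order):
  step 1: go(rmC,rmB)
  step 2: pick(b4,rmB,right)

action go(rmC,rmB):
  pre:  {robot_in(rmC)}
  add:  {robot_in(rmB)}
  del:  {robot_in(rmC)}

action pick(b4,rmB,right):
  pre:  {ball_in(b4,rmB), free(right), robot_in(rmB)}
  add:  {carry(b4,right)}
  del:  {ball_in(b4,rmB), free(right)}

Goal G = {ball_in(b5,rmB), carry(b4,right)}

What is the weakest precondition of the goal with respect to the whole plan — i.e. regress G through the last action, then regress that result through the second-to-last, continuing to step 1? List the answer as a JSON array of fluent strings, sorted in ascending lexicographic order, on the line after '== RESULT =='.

Work backward from the goal:
  through step 2 (pick(b4,rmB,right)): drop {carry(b4,right)}, keep {ball_in(b5,rmB)}, require {ball_in(b4,rmB), free(right), robot_in(rmB)}
    → {ball_in(b4,rmB), ball_in(b5,rmB), free(right), robot_in(rmB)}
  through step 1 (go(rmC,rmB)): drop {robot_in(rmB)}, keep {ball_in(b4,rmB), ball_in(b5,rmB), free(right)}, require {robot_in(rmC)}
    → {ball_in(b4,rmB), ball_in(b5,rmB), free(right), robot_in(rmC)}

== RESULT ==
["ball_in(b4,rmB)", "ball_in(b5,rmB)", "free(right)", "robot_in(rmC)"]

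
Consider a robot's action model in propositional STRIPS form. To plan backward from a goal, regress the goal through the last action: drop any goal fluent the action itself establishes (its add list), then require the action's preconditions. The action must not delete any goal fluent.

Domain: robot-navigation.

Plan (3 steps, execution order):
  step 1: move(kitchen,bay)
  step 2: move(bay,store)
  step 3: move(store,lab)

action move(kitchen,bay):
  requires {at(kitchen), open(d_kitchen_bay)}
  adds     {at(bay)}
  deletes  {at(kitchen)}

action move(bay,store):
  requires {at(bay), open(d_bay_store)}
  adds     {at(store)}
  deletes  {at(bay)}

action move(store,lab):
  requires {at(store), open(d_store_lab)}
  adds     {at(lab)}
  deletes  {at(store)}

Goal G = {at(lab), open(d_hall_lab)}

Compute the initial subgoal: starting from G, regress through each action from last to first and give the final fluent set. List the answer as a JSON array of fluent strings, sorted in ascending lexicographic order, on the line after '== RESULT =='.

Regress step by step:
  through step 3 (move(store,lab)): drop {at(lab)}, keep {open(d_hall_lab)}, require {at(store), open(d_store_lab)}
    → {at(store), open(d_hall_lab), open(d_store_lab)}
  through step 2 (move(bay,store)): drop {at(store)}, keep {open(d_hall_lab), open(d_store_lab)}, require {at(bay), open(d_bay_store)}
    → {at(bay), open(d_bay_store), open(d_hall_lab), open(d_store_lab)}
  through step 1 (move(kitchen,bay)): drop {at(bay)}, keep {open(d_bay_store), open(d_hall_lab), open(d_store_lab)}, require {at(kitchen), open(d_kitchen_bay)}
    → {at(kitchen), open(d_bay_store), open(d_hall_lab), open(d_kitchen_bay), open(d_store_lab)}

== RESULT ==
["at(kitchen)", "open(d_bay_store)", "open(d_hall_lab)", "open(d_kitchen_bay)", "open(d_store_lab)"]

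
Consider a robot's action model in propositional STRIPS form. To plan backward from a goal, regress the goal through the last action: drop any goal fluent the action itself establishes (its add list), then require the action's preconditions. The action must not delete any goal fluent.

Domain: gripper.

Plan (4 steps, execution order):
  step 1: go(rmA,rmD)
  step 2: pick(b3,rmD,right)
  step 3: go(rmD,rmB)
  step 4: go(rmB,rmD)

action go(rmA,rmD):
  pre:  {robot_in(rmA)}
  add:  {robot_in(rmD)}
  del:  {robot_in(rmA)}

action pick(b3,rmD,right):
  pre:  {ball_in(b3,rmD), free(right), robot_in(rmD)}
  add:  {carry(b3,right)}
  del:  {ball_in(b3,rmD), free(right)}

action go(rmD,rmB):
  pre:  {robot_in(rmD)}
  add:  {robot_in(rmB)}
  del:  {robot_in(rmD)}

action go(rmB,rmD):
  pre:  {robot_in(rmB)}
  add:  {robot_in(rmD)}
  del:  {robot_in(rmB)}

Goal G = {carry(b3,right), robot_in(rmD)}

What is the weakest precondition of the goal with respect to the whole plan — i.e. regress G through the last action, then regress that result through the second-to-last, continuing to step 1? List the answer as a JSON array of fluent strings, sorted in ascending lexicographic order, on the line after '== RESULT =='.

Work backward from the goal:
  through step 4 (go(rmB,rmD)): drop {robot_in(rmD)}, keep {carry(b3,right)}, require {robot_in(rmB)}
    → {carry(b3,right), robot_in(rmB)}
  through step 3 (go(rmD,rmB)): drop {robot_in(rmB)}, keep {carry(b3,right)}, require {robot_in(rmD)}
    → {carry(b3,right), robot_in(rmD)}
  through step 2 (pick(b3,rmD,right)): drop {carry(b3,right)}, keep {robot_in(rmD)}, require {ball_in(b3,rmD), free(right), robot_in(rmD)}
    → {ball_in(b3,rmD), free(right), robot_in(rmD)}
  through step 1 (go(rmA,rmD)): drop {robot_in(rmD)}, keep {ball_in(b3,rmD), free(right)}, require {robot_in(rmA)}
    → {ball_in(b3,rmD), free(right), robot_in(rmA)}

== RESULT ==
["ball_in(b3,rmD)", "free(right)", "robot_in(rmA)"]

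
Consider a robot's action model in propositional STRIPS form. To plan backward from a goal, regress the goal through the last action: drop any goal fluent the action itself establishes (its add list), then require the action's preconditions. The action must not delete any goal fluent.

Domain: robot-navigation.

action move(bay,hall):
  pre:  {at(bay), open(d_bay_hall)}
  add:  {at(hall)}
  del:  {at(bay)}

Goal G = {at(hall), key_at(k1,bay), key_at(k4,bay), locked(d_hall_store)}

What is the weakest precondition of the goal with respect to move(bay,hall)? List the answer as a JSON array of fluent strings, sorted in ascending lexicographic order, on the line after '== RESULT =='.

Compute (G \ add) ∪ pre:
  G ∩ del = {}  (empty — regression defined)
  G \ add = {at(hall), key_at(k1,bay), key_at(k4,bay), locked(d_hall_store)} \ {at(hall)} = {key_at(k1,bay), key_at(k4,bay), locked(d_hall_store)}
  ∪ pre   = {key_at(k1,bay), key_at(k4,bay), locked(d_hall_store)} ∪ {at(bay), open(d_bay_hall)}
          = {at(bay), key_at(k1,bay), key_at(k4,bay), locked(d_hall_store), open(d_bay_hall)}

== RESULT ==
["at(bay)", "key_at(k1,bay)", "key_at(k4,bay)", "locked(d_hall_store)", "open(d_bay_hall)"]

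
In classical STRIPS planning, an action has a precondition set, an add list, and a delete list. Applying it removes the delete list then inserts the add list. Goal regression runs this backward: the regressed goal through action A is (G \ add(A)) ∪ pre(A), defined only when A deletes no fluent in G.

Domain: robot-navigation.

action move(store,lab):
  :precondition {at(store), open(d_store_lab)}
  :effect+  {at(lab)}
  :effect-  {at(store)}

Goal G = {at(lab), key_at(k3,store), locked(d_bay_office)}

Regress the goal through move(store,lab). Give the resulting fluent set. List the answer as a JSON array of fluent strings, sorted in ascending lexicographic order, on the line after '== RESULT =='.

Compute (G \ add) ∪ pre:
  G ∩ del = {}  (empty — regression defined)
  G \ add = {at(lab), key_at(k3,store), locked(d_bay_office)} \ {at(lab)} = {key_at(k3,store), locked(d_bay_office)}
  ∪ pre   = {key_at(k3,store), locked(d_bay_office)} ∪ {at(store), open(d_store_lab)}
          = {at(store), key_at(k3,store), locked(d_bay_office), open(d_store_lab)}

== RESULT ==
["at(store)", "key_at(k3,store)", "locked(d_bay_office)", "open(d_store_lab)"]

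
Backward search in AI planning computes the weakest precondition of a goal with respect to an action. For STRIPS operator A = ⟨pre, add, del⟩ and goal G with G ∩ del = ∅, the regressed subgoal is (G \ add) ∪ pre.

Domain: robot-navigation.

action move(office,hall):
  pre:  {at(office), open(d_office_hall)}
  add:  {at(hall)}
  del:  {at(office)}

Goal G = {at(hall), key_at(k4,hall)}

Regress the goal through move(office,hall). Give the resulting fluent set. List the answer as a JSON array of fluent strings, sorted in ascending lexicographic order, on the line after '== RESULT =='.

Compute (G \ add) ∪ pre:
  G ∩ del = {}  (empty — regression defined)
  G \ add = {at(hall), key_at(k4,hall)} \ {at(hall)} = {key_at(k4,hall)}
  ∪ pre   = {key_at(k4,hall)} ∪ {at(office), open(d_office_hall)}
          = {at(office), key_at(k4,hall), open(d_office_hall)}

== RESULT ==
["at(office)", "key_at(k4,hall)", "open(d_office_hall)"]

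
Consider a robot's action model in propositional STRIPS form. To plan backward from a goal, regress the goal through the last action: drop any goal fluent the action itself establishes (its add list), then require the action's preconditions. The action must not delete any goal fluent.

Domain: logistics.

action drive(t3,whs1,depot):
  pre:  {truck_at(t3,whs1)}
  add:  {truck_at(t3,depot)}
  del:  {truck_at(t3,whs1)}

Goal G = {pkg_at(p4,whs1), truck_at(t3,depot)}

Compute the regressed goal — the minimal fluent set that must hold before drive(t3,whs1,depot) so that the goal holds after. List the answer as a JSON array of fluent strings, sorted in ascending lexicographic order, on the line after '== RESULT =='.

Regress:
  G ∩ del = {}  (empty — regression defined)
  G \ add = {pkg_at(p4,whs1), truck_at(t3,depot)} \ {truck_at(t3,depot)} = {pkg_at(p4,whs1)}
  ∪ pre   = {pkg_at(p4,whs1)} ∪ {truck_at(t3,whs1)}
          = {pkg_at(p4,whs1), truck_at(t3,whs1)}

== RESULT ==
["pkg_at(p4,whs1)", "truck_at(t3,whs1)"]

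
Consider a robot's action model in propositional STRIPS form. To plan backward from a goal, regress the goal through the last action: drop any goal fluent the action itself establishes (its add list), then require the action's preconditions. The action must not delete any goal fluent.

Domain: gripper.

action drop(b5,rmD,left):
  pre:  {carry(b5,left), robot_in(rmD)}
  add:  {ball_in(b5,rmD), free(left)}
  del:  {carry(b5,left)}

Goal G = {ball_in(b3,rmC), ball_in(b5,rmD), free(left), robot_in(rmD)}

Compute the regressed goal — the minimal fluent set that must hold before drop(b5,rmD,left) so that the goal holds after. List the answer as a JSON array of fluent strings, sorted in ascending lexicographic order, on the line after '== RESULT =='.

Compute (G \ add) ∪ pre:
  G ∩ del = {}  (empty — regression defined)
  G \ add = {ball_in(b3,rmC), ball_in(b5,rmD), free(left), robot_in(rmD)} \ {ball_in(b5,rmD), free(left)} = {ball_in(b3,rmC), robot_in(rmD)}
  ∪ pre   = {ball_in(b3,rmC), robot_in(rmD)} ∪ {carry(b5,left), robot_in(rmD)}
          = {ball_in(b3,rmC), carry(b5,left), robot_in(rmD)}

== RESULT ==
["ball_in(b3,rmC)", "carry(b5,left)", "robot_in(rmD)"]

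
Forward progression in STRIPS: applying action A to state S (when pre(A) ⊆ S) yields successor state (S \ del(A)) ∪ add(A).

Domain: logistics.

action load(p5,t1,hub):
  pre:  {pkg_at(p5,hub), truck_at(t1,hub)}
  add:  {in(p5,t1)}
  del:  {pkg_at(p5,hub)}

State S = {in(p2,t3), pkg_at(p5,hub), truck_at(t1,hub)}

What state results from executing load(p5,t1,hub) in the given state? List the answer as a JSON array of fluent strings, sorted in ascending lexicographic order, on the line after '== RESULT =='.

Progress:
  pre ⊆ S: {pkg_at(p5,hub), truck_at(t1,hub)} ⊆ S  — applicable
  S \ del = {in(p2,t3), truck_at(t1,hub)}
  ∪ add   = {in(p2,t3), in(p5,t1), truck_at(t1,hub)}

== RESULT ==
["in(p2,t3)", "in(p5,t1)", "truck_at(t1,hub)"]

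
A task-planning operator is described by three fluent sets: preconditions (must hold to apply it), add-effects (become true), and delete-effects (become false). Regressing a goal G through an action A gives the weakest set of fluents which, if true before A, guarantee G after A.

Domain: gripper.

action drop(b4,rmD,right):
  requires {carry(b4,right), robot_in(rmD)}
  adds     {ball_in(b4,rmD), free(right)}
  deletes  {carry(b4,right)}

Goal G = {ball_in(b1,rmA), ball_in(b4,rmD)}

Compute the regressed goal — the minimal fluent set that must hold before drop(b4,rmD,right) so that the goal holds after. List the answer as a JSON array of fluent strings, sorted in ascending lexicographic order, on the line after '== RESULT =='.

Regress:
  G ∩ del = {}  (empty — regression defined)
  G \ add = {ball_in(b1,rmA), ball_in(b4,rmD)} \ {ball_in(b4,rmD), free(right)} = {ball_in(b1,rmA)}
  ∪ pre   = {ball_in(b1,rmA)} ∪ {carry(b4,right), robot_in(rmD)}
          = {ball_in(b1,rmA), carry(b4,right), robot_in(rmD)}

== RESULT ==
["ball_in(b1,rmA)", "carry(b4,right)", "robot_in(rmD)"]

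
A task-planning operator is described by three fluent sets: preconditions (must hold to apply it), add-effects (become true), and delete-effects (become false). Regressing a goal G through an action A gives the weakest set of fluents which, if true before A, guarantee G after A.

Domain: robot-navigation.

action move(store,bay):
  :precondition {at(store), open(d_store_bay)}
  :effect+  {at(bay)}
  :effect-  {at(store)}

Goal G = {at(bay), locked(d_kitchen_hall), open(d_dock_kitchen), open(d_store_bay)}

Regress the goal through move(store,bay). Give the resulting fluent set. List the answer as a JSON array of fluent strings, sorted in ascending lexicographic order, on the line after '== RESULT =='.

Compute (G \ add) ∪ pre:
  G ∩ del = {}  (empty — regression defined)
  G \ add = {at(bay), locked(d_kitchen_hall), open(d_dock_kitchen), open(d_store_bay)} \ {at(bay)} = {locked(d_kitchen_hall), open(d_dock_kitchen), open(d_store_bay)}
  ∪ pre   = {locked(d_kitchen_hall), open(d_dock_kitchen), open(d_store_bay)} ∪ {at(store), open(d_store_bay)}
          = {at(store), locked(d_kitchen_hall), open(d_dock_kitchen), open(d_store_bay)}

== RESULT ==
["at(store)", "locked(d_kitchen_hall)", "open(d_dock_kitchen)", "open(d_store_bay)"]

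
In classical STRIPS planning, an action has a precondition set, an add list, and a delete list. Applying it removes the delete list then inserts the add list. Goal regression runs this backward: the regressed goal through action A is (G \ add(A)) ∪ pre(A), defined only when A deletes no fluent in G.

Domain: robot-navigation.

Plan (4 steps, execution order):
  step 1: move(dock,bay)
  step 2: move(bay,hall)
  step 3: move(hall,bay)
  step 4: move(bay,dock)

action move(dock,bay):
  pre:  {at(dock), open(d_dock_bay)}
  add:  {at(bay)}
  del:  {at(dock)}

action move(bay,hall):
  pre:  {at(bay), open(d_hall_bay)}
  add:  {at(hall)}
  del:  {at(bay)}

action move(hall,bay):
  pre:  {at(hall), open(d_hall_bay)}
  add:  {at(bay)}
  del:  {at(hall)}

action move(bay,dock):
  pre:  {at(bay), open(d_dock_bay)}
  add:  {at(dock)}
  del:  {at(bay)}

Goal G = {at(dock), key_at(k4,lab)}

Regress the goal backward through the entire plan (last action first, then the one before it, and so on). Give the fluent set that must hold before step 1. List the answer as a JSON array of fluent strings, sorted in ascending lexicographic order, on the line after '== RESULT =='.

Work backward from the goal:
  through step 4 (move(bay,dock)): drop {at(dock)}, keep {key_at(k4,lab)}, require {at(bay), open(d_dock_bay)}
    → {at(bay), key_at(k4,lab), open(d_dock_bay)}
  through step 3 (move(hall,bay)): drop {at(bay)}, keep {key_at(k4,lab), open(d_dock_bay)}, require {at(hall), open(d_hall_bay)}
    → {at(hall), key_at(k4,lab), open(d_dock_bay), open(d_hall_bay)}
  through step 2 (move(bay,hall)): drop {at(hall)}, keep {key_at(k4,lab), open(d_dock_bay), open(d_hall_bay)}, require {at(bay), open(d_hall_bay)}
    → {at(bay), key_at(k4,lab), open(d_dock_bay), open(d_hall_bay)}
  through step 1 (move(dock,bay)): drop {at(bay)}, keep {key_at(k4,lab), open(d_dock_bay), open(d_hall_bay)}, require {at(dock), open(d_dock_bay)}
    → {at(dock), key_at(k4,lab), open(d_dock_bay), open(d_hall_bay)}

== RESULT ==
["at(dock)", "key_at(k4,lab)", "open(d_dock_bay)", "open(d_hall_bay)"]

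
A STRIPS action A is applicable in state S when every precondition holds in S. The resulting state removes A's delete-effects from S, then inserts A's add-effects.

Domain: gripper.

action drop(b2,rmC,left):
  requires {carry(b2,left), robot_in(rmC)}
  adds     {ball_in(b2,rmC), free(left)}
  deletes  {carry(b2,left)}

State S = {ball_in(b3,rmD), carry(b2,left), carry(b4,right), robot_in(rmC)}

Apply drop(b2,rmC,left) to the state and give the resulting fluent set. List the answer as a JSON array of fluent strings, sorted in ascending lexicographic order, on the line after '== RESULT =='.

Progress:
  pre ⊆ S: {carry(b2,left), robot_in(rmC)} ⊆ S  — applicable
  S \ del = {ball_in(b3,rmD), carry(b4,right), robot_in(rmC)}
  ∪ add   = {ball_in(b2,rmC), ball_in(b3,rmD), carry(b4,right), free(left), robot_in(rmC)}

== RESULT ==
["ball_in(b2,rmC)", "ball_in(b3,rmD)", "carry(b4,right)", "free(left)", "robot_in(rmC)"]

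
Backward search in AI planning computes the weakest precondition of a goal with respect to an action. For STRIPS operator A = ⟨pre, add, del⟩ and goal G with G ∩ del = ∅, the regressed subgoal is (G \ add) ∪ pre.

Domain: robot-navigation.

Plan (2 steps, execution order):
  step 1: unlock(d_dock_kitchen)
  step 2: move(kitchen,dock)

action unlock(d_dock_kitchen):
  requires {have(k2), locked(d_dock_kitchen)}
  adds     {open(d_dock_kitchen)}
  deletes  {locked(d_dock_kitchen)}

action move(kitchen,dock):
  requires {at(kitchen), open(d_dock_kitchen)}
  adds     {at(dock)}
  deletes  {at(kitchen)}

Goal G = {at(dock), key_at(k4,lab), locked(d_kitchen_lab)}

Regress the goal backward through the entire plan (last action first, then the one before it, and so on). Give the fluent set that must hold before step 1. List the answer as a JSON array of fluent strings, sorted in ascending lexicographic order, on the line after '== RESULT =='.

Regress step by step:
  through step 2 (move(kitchen,dock)): drop {at(dock)}, keep {key_at(k4,lab), locked(d_kitchen_lab)}, require {at(kitchen), open(d_dock_kitchen)}
    → {at(kitchen), key_at(k4,lab), locked(d_kitchen_lab), open(d_dock_kitchen)}
  through step 1 (unlock(d_dock_kitchen)): drop {open(d_dock_kitchen)}, keep {at(kitchen), key_at(k4,lab), locked(d_kitchen_lab)}, require {have(k2), locked(d_dock_kitchen)}
    → {at(kitchen), have(k2), key_at(k4,lab), locked(d_dock_kitchen), locked(d_kitchen_lab)}

== RESULT ==
["at(kitchen)", "have(k2)", "key_at(k4,lab)", "locked(d_dock_kitchen)", "locked(d_kitchen_lab)"]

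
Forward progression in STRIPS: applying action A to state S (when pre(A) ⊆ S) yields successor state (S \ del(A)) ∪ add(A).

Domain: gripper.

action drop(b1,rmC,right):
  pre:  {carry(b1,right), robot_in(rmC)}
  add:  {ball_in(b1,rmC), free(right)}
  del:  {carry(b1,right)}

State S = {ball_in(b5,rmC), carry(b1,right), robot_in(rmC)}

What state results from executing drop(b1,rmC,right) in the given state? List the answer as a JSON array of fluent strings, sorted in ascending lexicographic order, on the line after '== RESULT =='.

Progress:
  pre ⊆ S: {carry(b1,right), robot_in(rmC)} ⊆ S  — applicable
  S \ del = {ball_in(b5,rmC), robot_in(rmC)}
  ∪ add   = {ball_in(b1,rmC), ball_in(b5,rmC), free(right), robot_in(rmC)}

== RESULT ==
["ball_in(b1,rmC)", "ball_in(b5,rmC)", "free(right)", "robot_in(rmC)"]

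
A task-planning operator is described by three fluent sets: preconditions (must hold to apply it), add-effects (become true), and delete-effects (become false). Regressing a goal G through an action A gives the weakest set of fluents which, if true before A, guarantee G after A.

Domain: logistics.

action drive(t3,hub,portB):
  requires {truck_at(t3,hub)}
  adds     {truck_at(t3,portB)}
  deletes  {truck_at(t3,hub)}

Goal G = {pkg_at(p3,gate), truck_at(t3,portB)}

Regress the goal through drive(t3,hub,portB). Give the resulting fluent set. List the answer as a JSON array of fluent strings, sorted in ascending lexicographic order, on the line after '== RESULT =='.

Compute (G \ add) ∪ pre:
  G ∩ del = {}  (empty — regression defined)
  G \ add = {pkg_at(p3,gate), truck_at(t3,portB)} \ {truck_at(t3,portB)} = {pkg_at(p3,gate)}
  ∪ pre   = {pkg_at(p3,gate)} ∪ {truck_at(t3,hub)}
          = {pkg_at(p3,gate), truck_at(t3,hub)}

== RESULT ==
["pkg_at(p3,gate)", "truck_at(t3,hub)"]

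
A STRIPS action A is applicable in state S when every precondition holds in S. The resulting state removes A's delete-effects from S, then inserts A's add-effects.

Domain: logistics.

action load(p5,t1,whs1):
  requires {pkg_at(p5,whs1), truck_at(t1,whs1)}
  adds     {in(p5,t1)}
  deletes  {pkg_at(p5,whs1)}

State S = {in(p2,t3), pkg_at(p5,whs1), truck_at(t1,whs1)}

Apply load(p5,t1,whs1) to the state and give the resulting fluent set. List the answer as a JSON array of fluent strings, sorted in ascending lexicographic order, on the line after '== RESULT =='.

Progress:
  pre ⊆ S: {pkg_at(p5,whs1), truck_at(t1,whs1)} ⊆ S  — applicable
  S \ del = {in(p2,t3), truck_at(t1,whs1)}
  ∪ add   = {in(p2,t3), in(p5,t1), truck_at(t1,whs1)}

== RESULT ==
["in(p2,t3)", "in(p5,t1)", "truck_at(t1,whs1)"]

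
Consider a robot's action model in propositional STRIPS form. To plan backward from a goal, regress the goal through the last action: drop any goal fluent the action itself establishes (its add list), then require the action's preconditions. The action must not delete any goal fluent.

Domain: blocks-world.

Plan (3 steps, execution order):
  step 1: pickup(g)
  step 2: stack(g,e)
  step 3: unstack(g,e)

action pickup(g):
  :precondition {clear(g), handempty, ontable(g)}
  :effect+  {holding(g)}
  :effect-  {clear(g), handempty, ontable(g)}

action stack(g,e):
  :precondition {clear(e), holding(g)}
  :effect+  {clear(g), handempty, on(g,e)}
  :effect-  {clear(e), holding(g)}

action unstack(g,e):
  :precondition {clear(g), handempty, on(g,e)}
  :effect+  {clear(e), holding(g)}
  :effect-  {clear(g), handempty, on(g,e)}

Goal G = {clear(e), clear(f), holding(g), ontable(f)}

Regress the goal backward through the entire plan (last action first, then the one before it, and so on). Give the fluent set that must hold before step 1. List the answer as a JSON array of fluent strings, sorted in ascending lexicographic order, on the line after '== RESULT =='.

Work backward from the goal:
  through step 3 (unstack(g,e)): drop {clear(e), holding(g)}, keep {clear(f), ontable(f)}, require {clear(g), handempty, on(g,e)}
    → {clear(f), clear(g), handempty, on(g,e), ontable(f)}
  through step 2 (stack(g,e)): drop {clear(g), handempty, on(g,e)}, keep {clear(f), ontable(f)}, require {clear(e), holding(g)}
    → {clear(e), clear(f), holding(g), ontable(f)}
  through step 1 (pickup(g)): drop {holding(g)}, keep {clear(e), clear(f), ontable(f)}, require {clear(g), handempty, ontable(g)}
    → {clear(e), clear(f), clear(g), handempty, ontable(f), ontable(g)}

== RESULT ==
["clear(e)", "clear(f)", "clear(g)", "handempty", "ontable(f)", "ontable(g)"]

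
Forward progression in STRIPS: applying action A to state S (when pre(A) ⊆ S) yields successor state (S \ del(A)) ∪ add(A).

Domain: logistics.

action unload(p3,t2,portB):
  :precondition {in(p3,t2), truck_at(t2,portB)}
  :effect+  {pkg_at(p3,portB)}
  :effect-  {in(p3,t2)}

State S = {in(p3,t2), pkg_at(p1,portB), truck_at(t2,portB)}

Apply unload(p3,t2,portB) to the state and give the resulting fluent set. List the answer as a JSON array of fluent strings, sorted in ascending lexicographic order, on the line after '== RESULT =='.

Compute (S \ del) ∪ add:
  pre ⊆ S: {in(p3,t2), truck_at(t2,portB)} ⊆ S  — applicable
  S \ del = {pkg_at(p1,portB), truck_at(t2,portB)}
  ∪ add   = {pkg_at(p1,portB), pkg_at(p3,portB), truck_at(t2,portB)}

== RESULT ==
["pkg_at(p1,portB)", "pkg_at(p3,portB)", "truck_at(t2,portB)"]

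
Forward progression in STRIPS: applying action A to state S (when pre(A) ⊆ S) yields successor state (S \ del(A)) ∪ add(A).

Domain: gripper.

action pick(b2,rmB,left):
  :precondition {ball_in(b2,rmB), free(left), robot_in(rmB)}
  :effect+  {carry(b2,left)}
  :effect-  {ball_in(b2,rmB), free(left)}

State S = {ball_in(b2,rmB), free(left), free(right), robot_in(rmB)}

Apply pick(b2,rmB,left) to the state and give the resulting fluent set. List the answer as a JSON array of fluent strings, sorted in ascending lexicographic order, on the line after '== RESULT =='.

Compute (S \ del) ∪ add:
  pre ⊆ S: {ball_in(b2,rmB), free(left), robot_in(rmB)} ⊆ S  — applicable
  S \ del = {free(right), robot_in(rmB)}
  ∪ add   = {carry(b2,left), free(right), robot_in(rmB)}

== RESULT ==
["carry(b2,left)", "free(right)", "robot_in(rmB)"]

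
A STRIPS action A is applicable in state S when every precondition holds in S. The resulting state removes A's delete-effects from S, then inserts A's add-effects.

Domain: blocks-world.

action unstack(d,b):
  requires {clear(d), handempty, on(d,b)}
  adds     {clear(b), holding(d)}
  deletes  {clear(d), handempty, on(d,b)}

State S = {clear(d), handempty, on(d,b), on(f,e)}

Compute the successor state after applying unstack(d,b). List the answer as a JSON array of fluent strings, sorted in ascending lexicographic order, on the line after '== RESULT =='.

Progress:
  pre ⊆ S: {clear(d), handempty, on(d,b)} ⊆ S  — applicable
  S \ del = {on(f,e)}
  ∪ add   = {clear(b), holding(d), on(f,e)}

== RESULT ==
["clear(b)", "holding(d)", "on(f,e)"]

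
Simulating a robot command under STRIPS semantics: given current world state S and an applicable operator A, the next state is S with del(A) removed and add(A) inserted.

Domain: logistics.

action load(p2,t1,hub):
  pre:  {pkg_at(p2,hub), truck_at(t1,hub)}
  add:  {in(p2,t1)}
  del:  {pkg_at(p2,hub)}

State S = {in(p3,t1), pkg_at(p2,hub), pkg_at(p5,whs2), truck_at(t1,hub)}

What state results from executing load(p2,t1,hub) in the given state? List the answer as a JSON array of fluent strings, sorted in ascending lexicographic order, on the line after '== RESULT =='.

Progress:
  pre ⊆ S: {pkg_at(p2,hub), truck_at(t1,hub)} ⊆ S  — applicable
  S \ del = {in(p3,t1), pkg_at(p5,whs2), truck_at(t1,hub)}
  ∪ add   = {in(p2,t1), in(p3,t1), pkg_at(p5,whs2), truck_at(t1,hub)}

== RESULT ==
["in(p2,t1)", "in(p3,t1)", "pkg_at(p5,whs2)", "truck_at(t1,hub)"]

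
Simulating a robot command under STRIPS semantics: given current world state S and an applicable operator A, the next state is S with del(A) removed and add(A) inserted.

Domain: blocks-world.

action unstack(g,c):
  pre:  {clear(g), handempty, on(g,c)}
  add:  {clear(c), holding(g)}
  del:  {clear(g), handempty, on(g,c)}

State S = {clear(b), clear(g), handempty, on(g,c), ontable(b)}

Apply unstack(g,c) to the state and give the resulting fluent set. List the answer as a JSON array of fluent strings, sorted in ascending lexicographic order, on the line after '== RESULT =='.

Compute (S \ del) ∪ add:
  pre ⊆ S: {clear(g), handempty, on(g,c)} ⊆ S  — applicable
  S \ del = {clear(b), ontable(b)}
  ∪ add   = {clear(b), clear(c), holding(g), ontable(b)}

== RESULT ==
["clear(b)", "clear(c)", "holding(g)", "ontable(b)"]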